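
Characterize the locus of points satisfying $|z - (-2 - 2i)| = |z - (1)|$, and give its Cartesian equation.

|z - z1| = |z - z2| means z is equidistant from z1 and z2,
i.e. the perpendicular bisector of the segment from (-2, -2) to (1, 0) (midpoint (-1/2, -1)).
With z = x + yi, square both sides:
(x - (-2))^2 + (y - (-2))^2 = (x - 1)^2 + (y - 0)^2
The x^2 and y^2 terms cancel: 6x + 4y = 1 - 8 = -7
Simplify: 6x + 4y = -7
Locus: Perpendicular bisector of the segment from (-2, -2) to (1, 0): the line 6x + 4y = -7


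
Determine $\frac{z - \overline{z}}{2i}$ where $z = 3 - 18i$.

z - conjugate(z) = 2bi
(z - conjugate(z))/(2i) = 2bi/(2i) = b = -18


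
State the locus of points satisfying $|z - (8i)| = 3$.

|z - z0| = r describes a circle centered at z0 with radius r
Here z0 = 8i and r = 3
Locus: Circle centered at (0, 8) with radius 3


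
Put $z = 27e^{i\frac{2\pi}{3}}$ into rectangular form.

a = r cos θ = 27 * -1/2 = -27/2
b = r sin θ = 27 * sqrt(3)/2 = 27*sqrt(3)/2
z = -27/2 + (27*sqrt(3)/2)i


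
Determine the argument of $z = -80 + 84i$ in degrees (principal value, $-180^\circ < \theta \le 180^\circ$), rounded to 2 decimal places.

θ = arctan(b/a) = arctan(84/-80) (quadrant-adjusted) = 133.60°


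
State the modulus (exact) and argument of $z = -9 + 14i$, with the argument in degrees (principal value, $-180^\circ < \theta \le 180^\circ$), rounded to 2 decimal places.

|z| = sqrt((-9)^2 + 14^2) = sqrt(277)
arg(z) = arctan(b/a) = arctan(14/-9) (quadrant-adjusted) = 122.74°


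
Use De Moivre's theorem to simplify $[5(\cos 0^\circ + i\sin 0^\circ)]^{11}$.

By De Moivre: z^n = r^n(cos(nθ) + i sin(nθ))
= 5^11(cos(11*0°) + i sin(11*0°))
= 48828125(cos 0° + i sin 0°)
= 48828125


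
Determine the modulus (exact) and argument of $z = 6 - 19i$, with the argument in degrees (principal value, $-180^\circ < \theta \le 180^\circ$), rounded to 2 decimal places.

|z| = sqrt(6^2 + (-19)^2) = sqrt(397)
arg(z) = arctan(b/a) = arctan(-19/6) (quadrant-adjusted) = -72.47°


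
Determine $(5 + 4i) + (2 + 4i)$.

(5 + 2) + (4 + 4)i = 7 + 8i


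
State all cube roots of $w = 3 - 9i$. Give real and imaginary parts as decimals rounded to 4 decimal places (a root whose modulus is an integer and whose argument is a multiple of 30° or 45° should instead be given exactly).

|w| = sqrt(90) ≈ 9.486833, arg(w) ≈ 288.434949°
Root modulus = sqrt(90)^(1/3) ≈ 2.116933
Root arguments: θ_k = (arg(w) + 360°k)/3 for k = 0, 1, ..., 2
Compute each root as (root modulus)(cos θ_k + i sin θ_k) using full-precision intermediates, then round to 4 decimal places.
Roots: -0.2266 + 2.1048i, -1.7095 - 1.2486i, 1.9361 - 0.8561i


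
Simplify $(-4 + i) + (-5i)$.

(-4 + 0) + (1 + (-5))i = -4 - 4i


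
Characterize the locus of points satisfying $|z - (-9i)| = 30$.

|z - z0| = r describes a circle centered at z0 with radius r
Here z0 = -9i and r = 30
Locus: Circle centered at (0, -9) with radius 30


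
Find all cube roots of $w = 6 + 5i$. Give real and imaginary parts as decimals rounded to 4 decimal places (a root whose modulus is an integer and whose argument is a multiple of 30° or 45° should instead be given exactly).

|w| = sqrt(61) ≈ 7.810250, arg(w) ≈ 39.805571°
Root modulus = sqrt(61)^(1/3) ≈ 1.984061
Root arguments: θ_k = (arg(w) + 360°k)/3 for k = 0, 1, ..., 2
Compute each root as (root modulus)(cos θ_k + i sin θ_k) using full-precision intermediates, then round to 4 decimal places.
Roots: 1.9311 + 0.4554i, -1.3599 + 1.4447i, -0.5712 - 1.9001i


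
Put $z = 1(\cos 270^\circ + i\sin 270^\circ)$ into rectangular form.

a = r cos θ = 1 * 0 = 0
b = r sin θ = 1 * -1 = -1
z = -i


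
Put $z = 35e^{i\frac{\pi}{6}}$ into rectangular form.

a = r cos θ = 35 * sqrt(3)/2 = 35*sqrt(3)/2
b = r sin θ = 35 * 1/2 = 35/2
z = 35*sqrt(3)/2 + (35/2)i


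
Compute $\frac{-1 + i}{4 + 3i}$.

Multiply numerator and denominator by conjugate (4 - 3i):
= (-1 + i)(4 - 3i) / (4^2 + 3^2)
= (-1 + 7i) / 25
= -1/25 + (7/25)i


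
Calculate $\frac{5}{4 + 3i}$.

Multiply numerator and denominator by conjugate (4 - 3i):
= (5)(4 - 3i) / (4^2 + 3^2)
= (20 - 15i) / 25
Divide through by 5: (4 - 3i) / 5
= 4/5 - (3/5)i


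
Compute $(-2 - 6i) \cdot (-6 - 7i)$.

(a1*a2 - b1*b2) + (a1*b2 + b1*a2)i
= (12 - 42) + (14 + 36)i
= -30 + 50i


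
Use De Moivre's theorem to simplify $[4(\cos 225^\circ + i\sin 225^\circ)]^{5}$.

By De Moivre: z^n = r^n(cos(nθ) + i sin(nθ))
= 4^5(cos(5*225°) + i sin(5*225°))
= 1024(cos 45° + i sin 45°)
= 512*sqrt(2) + 512*sqrt(2)i


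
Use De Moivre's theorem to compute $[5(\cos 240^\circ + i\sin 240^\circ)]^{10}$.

By De Moivre: z^n = r^n(cos(nθ) + i sin(nθ))
= 5^10(cos(10*240°) + i sin(10*240°))
= 9765625(cos 240° + i sin 240°)
= -9765625/2 - (9765625*sqrt(3)/2)i


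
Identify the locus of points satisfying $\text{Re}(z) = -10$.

Re(z) = x where z = x + yi; the equation x = -10 is satisfied by all points with that x-coordinate
Locus: Vertical line x = -10


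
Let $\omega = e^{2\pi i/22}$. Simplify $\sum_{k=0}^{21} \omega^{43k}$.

Let ζ = ω^43 = e^(2πi·43/22). Since 22 ∤ 43, ζ ≠ 1.
Sum = Σ_{k=0}^{21} ζ^k = (ζ^22 - 1)/(ζ - 1) = (ω^{43·22} - 1)/(ζ - 1) = (1 - 1)/(ζ - 1) = 0


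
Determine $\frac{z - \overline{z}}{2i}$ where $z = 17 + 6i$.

z - conjugate(z) = 2bi
(z - conjugate(z))/(2i) = 2bi/(2i) = b = 6


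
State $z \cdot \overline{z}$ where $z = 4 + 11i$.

z * conjugate(z) = |z|^2 = a^2 + b^2
= 4^2 + 11^2 = 137


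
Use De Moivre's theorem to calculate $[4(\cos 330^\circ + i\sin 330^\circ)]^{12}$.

By De Moivre: z^n = r^n(cos(nθ) + i sin(nθ))
= 4^12(cos(12*330°) + i sin(12*330°))
= 16777216(cos 0° + i sin 0°)
= 16777216


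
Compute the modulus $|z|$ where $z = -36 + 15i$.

|z| = sqrt(a^2 + b^2) = sqrt((-36)^2 + 15^2) = sqrt(1521) = 39


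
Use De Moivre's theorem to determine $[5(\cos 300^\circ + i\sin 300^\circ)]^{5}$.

By De Moivre: z^n = r^n(cos(nθ) + i sin(nθ))
= 5^5(cos(5*300°) + i sin(5*300°))
= 3125(cos 60° + i sin 60°)
= 3125/2 + (3125*sqrt(3)/2)i


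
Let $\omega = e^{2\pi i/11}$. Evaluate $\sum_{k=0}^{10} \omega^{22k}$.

Since 11 divides 22, ω^22 = (ω^11)^2 = 1^2 = 1, so every term is 1.
Sum = 11 · 1 = 11


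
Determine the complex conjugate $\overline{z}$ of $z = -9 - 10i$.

If z = a + bi, then conjugate(z) = a - bi
conjugate(-9 - 10i) = -9 + 10i


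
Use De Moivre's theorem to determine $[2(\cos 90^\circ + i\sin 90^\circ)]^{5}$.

By De Moivre: z^n = r^n(cos(nθ) + i sin(nθ))
= 2^5(cos(5*90°) + i sin(5*90°))
= 32(cos 90° + i sin 90°)
= 32i


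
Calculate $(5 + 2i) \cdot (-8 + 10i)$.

(a1*a2 - b1*b2) + (a1*b2 + b1*a2)i
= (-40 - 20) + (50 + (-16))i
= -60 + 34i


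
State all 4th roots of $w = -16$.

|w| = 16, arg(w) = 180°
Root modulus = 16^(1/4) = 2
Root arguments: θ_k = (180° + 360°k)/4 for k = 0, 1, ..., 3
Roots: sqrt(2) + sqrt(2)i, -sqrt(2) + sqrt(2)i, -sqrt(2) - sqrt(2)i, sqrt(2) - sqrt(2)i


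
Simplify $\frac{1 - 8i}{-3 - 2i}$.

Multiply numerator and denominator by conjugate (-3 + 2i):
= (1 - 8i)(-3 + 2i) / ((-3)^2 + (-2)^2)
= (13 + 26i) / 13
= 1 + 2i


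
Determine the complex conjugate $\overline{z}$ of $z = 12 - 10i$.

If z = a + bi, then conjugate(z) = a - bi
conjugate(12 - 10i) = 12 + 10i


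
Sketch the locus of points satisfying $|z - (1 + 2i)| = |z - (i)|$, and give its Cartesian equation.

|z - z1| = |z - z2| means z is equidistant from z1 and z2,
i.e. the perpendicular bisector of the segment from (1, 2) to (0, 1) (midpoint (1/2, 3/2)).
With z = x + yi, square both sides:
(x - 1)^2 + (y - 2)^2 = (x - 0)^2 + (y - 1)^2
The x^2 and y^2 terms cancel: -2x + (-2)y = 1 - 5 = -4
Simplify: x + y = 2
Locus: Perpendicular bisector of the segment from (1, 2) to (0, 1): the line x + y = 2


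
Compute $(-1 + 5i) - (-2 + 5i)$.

(-1 - (-2)) + (5 - 5)i = 1


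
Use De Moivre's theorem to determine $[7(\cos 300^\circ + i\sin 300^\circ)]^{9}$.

By De Moivre: z^n = r^n(cos(nθ) + i sin(nθ))
= 7^9(cos(9*300°) + i sin(9*300°))
= 40353607(cos 180° + i sin 180°)
= -40353607


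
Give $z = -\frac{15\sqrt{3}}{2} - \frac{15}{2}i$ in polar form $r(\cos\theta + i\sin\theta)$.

r = |z| = sqrt(a^2 + b^2) = sqrt((-15*sqrt(3)/2)^2 + (-15/2)^2) = sqrt(675/4 + 225/4) = sqrt(225) = 15
θ = arctan(b/a) = arctan(-7.5/-12.9904) (quadrant-adjusted) = 210°
z = 15(cos 210° + i sin 210°)


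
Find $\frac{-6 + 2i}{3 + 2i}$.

Multiply numerator and denominator by conjugate (3 - 2i):
= (-6 + 2i)(3 - 2i) / (3^2 + 2^2)
= (-14 + 18i) / 13
= -14/13 + (18/13)i


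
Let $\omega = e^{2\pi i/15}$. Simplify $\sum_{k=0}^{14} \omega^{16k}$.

Let ζ = ω^16 = e^(2πi·16/15). Since 15 ∤ 16, ζ ≠ 1.
Sum = Σ_{k=0}^{14} ζ^k = (ζ^15 - 1)/(ζ - 1) = (ω^{16·15} - 1)/(ζ - 1) = (1 - 1)/(ζ - 1) = 0


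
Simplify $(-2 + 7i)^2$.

(a + bi)^2 = a^2 - b^2 + 2abi
= (-2)^2 - 7^2 + 2*(-2)*7i
= -45 - 28i


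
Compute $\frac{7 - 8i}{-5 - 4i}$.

Multiply numerator and denominator by conjugate (-5 + 4i):
= (7 - 8i)(-5 + 4i) / ((-5)^2 + (-4)^2)
= (-3 + 68i) / 41
= -3/41 + (68/41)i


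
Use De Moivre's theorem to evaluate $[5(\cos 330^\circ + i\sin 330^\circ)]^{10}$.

By De Moivre: z^n = r^n(cos(nθ) + i sin(nθ))
= 5^10(cos(10*330°) + i sin(10*330°))
= 9765625(cos 60° + i sin 60°)
= 9765625/2 + (9765625*sqrt(3)/2)i


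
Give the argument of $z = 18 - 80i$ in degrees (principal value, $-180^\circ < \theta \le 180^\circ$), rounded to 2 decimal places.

θ = arctan(b/a) = arctan(-80/18) (quadrant-adjusted) = -77.32°


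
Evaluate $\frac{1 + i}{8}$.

Divisor is real, so divide each part by 8:
= 1/8 + (1/8)i


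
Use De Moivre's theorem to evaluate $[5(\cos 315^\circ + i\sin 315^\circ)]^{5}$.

By De Moivre: z^n = r^n(cos(nθ) + i sin(nθ))
= 5^5(cos(5*315°) + i sin(5*315°))
= 3125(cos 135° + i sin 135°)
= -3125*sqrt(2)/2 + (3125*sqrt(2)/2)i


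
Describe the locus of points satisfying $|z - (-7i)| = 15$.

|z - z0| = r describes a circle centered at z0 with radius r
Here z0 = -7i and r = 15
Locus: Circle centered at (0, -7) with radius 15


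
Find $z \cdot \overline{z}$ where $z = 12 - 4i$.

z * conjugate(z) = |z|^2 = a^2 + b^2
= 12^2 + (-4)^2 = 160


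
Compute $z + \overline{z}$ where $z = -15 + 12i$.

z + conjugate(z) = (a + bi) + (a - bi) = 2a
= 2 * (-15) = -30


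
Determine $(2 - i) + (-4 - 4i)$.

(2 + (-4)) + (-1 + (-4))i = -2 - 5i


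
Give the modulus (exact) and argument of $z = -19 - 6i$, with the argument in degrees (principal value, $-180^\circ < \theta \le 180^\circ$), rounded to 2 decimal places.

|z| = sqrt((-19)^2 + (-6)^2) = sqrt(397)
arg(z) = arctan(b/a) = arctan(-6/-19) (quadrant-adjusted) = -162.47°


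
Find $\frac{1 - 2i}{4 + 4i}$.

Multiply numerator and denominator by conjugate (4 - 4i):
= (1 - 2i)(4 - 4i) / (4^2 + 4^2)
= (-4 - 12i) / 32
Divide through by 4: (-1 - 3i) / 8
= -1/8 - (3/8)i


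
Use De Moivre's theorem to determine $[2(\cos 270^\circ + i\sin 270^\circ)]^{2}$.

By De Moivre: z^n = r^n(cos(nθ) + i sin(nθ))
= 2^2(cos(2*270°) + i sin(2*270°))
= 4(cos 180° + i sin 180°)
= -4


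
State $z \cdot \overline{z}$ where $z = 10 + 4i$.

z * conjugate(z) = |z|^2 = a^2 + b^2
= 10^2 + 4^2 = 116


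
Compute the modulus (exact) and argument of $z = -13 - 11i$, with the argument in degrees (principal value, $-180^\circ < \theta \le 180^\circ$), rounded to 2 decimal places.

|z| = sqrt((-13)^2 + (-11)^2) = sqrt(290)
arg(z) = arctan(b/a) = arctan(-11/-13) (quadrant-adjusted) = -139.76°


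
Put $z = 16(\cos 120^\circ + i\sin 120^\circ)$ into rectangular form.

a = r cos θ = 16 * -1/2 = -8
b = r sin θ = 16 * sqrt(3)/2 = 8*sqrt(3)
z = -8 + 8*sqrt(3)i


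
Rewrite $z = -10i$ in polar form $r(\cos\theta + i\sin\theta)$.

r = |z| = sqrt(a^2 + b^2) = sqrt((0)^2 + (-10)^2) = sqrt(0 + 100) = sqrt(100) = 10
a = 0 and b < 0, so z lies on the negative imaginary axis: θ = 270°
z = 10(cos 270° + i sin 270°)


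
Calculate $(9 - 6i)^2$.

(a + bi)^2 = a^2 - b^2 + 2abi
= 9^2 - (-6)^2 + 2*9*(-6)i
= 45 - 108i


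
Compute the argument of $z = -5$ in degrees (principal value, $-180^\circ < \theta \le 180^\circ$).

b = 0 and a < 0, so z lies on the negative real axis: θ = 180°


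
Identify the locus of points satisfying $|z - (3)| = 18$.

|z - z0| = r describes a circle centered at z0 with radius r
Here z0 = 3 and r = 18
Locus: Circle centered at (3, 0) with radius 18


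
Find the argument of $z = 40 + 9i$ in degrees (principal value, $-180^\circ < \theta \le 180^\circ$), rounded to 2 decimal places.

θ = arctan(b/a) = arctan(9/40) (quadrant-adjusted) = 12.68°


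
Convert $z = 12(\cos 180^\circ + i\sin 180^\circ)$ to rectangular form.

a = r cos θ = 12 * -1 = -12
b = r sin θ = 12 * 0 = 0
z = -12


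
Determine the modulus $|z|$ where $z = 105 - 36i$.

|z| = sqrt(a^2 + b^2) = sqrt(105^2 + (-36)^2) = sqrt(12321) = 111


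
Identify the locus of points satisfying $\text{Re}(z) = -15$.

Re(z) = x where z = x + yi; the equation x = -15 is satisfied by all points with that x-coordinate
Locus: Vertical line x = -15


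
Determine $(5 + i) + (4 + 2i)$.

(5 + 4) + (1 + 2)i = 9 + 3i


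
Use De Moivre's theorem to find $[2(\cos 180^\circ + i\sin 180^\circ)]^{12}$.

By De Moivre: z^n = r^n(cos(nθ) + i sin(nθ))
= 2^12(cos(12*180°) + i sin(12*180°))
= 4096(cos 0° + i sin 0°)
= 4096


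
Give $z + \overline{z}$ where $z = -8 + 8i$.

z + conjugate(z) = (a + bi) + (a - bi) = 2a
= 2 * (-8) = -16


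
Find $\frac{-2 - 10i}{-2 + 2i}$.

Multiply numerator and denominator by conjugate (-2 - 2i):
= (-2 - 10i)(-2 - 2i) / ((-2)^2 + 2^2)
= (-16 + 24i) / 8
= -2 + 3i


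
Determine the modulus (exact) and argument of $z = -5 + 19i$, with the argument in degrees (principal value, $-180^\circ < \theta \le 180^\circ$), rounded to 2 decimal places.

|z| = sqrt((-5)^2 + 19^2) = sqrt(386)
arg(z) = arctan(b/a) = arctan(19/-5) (quadrant-adjusted) = 104.74°


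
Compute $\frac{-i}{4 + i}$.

Multiply numerator and denominator by conjugate (4 - i):
= (-i)(4 - i) / (4^2 + 1^2)
= (-1 - 4i) / 17
= -1/17 - (4/17)i


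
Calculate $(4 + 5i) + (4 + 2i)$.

(4 + 4) + (5 + 2)i = 8 + 7i


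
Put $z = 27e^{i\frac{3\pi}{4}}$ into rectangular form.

a = r cos θ = 27 * -sqrt(2)/2 = -27*sqrt(2)/2
b = r sin θ = 27 * sqrt(2)/2 = 27*sqrt(2)/2
z = -27*sqrt(2)/2 + (27*sqrt(2)/2)i


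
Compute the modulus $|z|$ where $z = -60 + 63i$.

|z| = sqrt(a^2 + b^2) = sqrt((-60)^2 + 63^2) = sqrt(7569) = 87


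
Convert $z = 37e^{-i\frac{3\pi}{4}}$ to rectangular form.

a = r cos θ = 37 * -sqrt(2)/2 = -37*sqrt(2)/2
b = r sin θ = 37 * -sqrt(2)/2 = -37*sqrt(2)/2
z = -37*sqrt(2)/2 - (37*sqrt(2)/2)i


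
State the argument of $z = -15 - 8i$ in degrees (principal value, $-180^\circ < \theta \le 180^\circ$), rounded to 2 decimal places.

θ = arctan(b/a) = arctan(-8/-15) (quadrant-adjusted) = -151.93°


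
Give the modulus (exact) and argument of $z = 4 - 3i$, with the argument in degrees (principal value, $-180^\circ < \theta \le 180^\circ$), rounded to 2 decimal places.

|z| = sqrt(4^2 + (-3)^2) = 5
arg(z) = arctan(b/a) = arctan(-3/4) (quadrant-adjusted) = -36.87°


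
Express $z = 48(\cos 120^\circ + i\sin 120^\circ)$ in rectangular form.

a = r cos θ = 48 * -1/2 = -24
b = r sin θ = 48 * sqrt(3)/2 = 24*sqrt(3)
z = -24 + 24*sqrt(3)i


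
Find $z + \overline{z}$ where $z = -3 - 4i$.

z + conjugate(z) = (a + bi) + (a - bi) = 2a
= 2 * (-3) = -6


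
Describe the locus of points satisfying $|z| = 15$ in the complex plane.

|z| = 15 means sqrt(x^2 + y^2) = 15
This is a circle of radius 15 centered at the origin


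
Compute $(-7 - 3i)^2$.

(a + bi)^2 = a^2 - b^2 + 2abi
= (-7)^2 - (-3)^2 + 2*(-7)*(-3)i
= 40 + 42i


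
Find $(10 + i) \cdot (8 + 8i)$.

(a1*a2 - b1*b2) + (a1*b2 + b1*a2)i
= (80 - 8) + (80 + 8)i
= 72 + 88i


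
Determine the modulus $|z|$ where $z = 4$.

|z| = sqrt(a^2 + b^2) = sqrt(4^2 + 0^2) = sqrt(16) = 4


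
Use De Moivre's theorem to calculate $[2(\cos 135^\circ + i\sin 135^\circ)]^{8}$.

By De Moivre: z^n = r^n(cos(nθ) + i sin(nθ))
= 2^8(cos(8*135°) + i sin(8*135°))
= 256(cos 0° + i sin 0°)
= 256


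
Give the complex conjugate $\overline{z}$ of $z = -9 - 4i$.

If z = a + bi, then conjugate(z) = a - bi
conjugate(-9 - 4i) = -9 + 4i


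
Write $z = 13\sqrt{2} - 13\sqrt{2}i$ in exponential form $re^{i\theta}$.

r = |z| = sqrt((13*sqrt(2))^2 + (-13*sqrt(2))^2) = sqrt(338 + 338) = sqrt(676) = 26
θ = arctan(b/a) = arctan(-18.3848/18.3848) (quadrant-adjusted) = -45° = -π/4
z = 26e^(-i*π/4)


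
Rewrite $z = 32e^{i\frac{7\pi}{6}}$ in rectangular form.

a = r cos θ = 32 * -sqrt(3)/2 = -16*sqrt(3)
b = r sin θ = 32 * -1/2 = -16
z = -16*sqrt(3) - 16i


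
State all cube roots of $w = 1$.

|w| = 1, arg(w) = 0°
Root modulus = 1^(1/3) = 1
Root arguments: θ_k = (0° + 360°k)/3 for k = 0, 1, ..., 2
Roots: 1, -1/2 + (sqrt(3)/2)i, -1/2 - (sqrt(3)/2)i


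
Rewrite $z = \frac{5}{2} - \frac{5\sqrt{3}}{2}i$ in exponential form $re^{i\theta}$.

r = |z| = sqrt((5/2)^2 + (-5*sqrt(3)/2)^2) = sqrt(25/4 + 75/4) = sqrt(25) = 5
θ = arctan(b/a) = arctan(-4.3301/2.5) (quadrant-adjusted) = -60° = -π/3
z = 5e^(-i*π/3)


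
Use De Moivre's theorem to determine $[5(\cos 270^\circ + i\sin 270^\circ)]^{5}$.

By De Moivre: z^n = r^n(cos(nθ) + i sin(nθ))
= 5^5(cos(5*270°) + i sin(5*270°))
= 3125(cos 270° + i sin 270°)
= -3125i


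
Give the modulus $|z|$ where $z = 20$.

|z| = sqrt(a^2 + b^2) = sqrt(20^2 + 0^2) = sqrt(400) = 20


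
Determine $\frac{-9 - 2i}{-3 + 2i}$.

Multiply numerator and denominator by conjugate (-3 - 2i):
= (-9 - 2i)(-3 - 2i) / ((-3)^2 + 2^2)
= (23 + 24i) / 13
= 23/13 + (24/13)i


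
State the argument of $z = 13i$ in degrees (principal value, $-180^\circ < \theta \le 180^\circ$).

a = 0 and b > 0, so z lies on the positive imaginary axis: θ = 90°


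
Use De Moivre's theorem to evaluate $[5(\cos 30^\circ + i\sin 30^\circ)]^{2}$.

By De Moivre: z^n = r^n(cos(nθ) + i sin(nθ))
= 5^2(cos(2*30°) + i sin(2*30°))
= 25(cos 60° + i sin 60°)
= 25/2 + (25*sqrt(3)/2)i


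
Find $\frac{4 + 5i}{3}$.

Divisor is real, so divide each part by 3:
= 4/3 + (5/3)i


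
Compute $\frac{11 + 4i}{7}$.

Divisor is real, so divide each part by 7:
= 11/7 + (4/7)i


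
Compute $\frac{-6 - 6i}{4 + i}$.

Multiply numerator and denominator by conjugate (4 - i):
= (-6 - 6i)(4 - i) / (4^2 + 1^2)
= (-30 - 18i) / 17
= -30/17 - (18/17)i


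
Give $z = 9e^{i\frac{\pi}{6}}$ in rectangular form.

a = r cos θ = 9 * sqrt(3)/2 = 9*sqrt(3)/2
b = r sin θ = 9 * 1/2 = 9/2
z = 9*sqrt(3)/2 + (9/2)i


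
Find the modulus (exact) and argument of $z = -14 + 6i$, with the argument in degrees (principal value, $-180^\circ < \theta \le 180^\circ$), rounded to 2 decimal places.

|z| = sqrt((-14)^2 + 6^2) = sqrt(232)
arg(z) = arctan(b/a) = arctan(6/-14) (quadrant-adjusted) = 156.80°


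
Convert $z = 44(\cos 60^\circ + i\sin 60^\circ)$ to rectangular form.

a = r cos θ = 44 * 1/2 = 22
b = r sin θ = 44 * sqrt(3)/2 = 22*sqrt(3)
z = 22 + 22*sqrt(3)i


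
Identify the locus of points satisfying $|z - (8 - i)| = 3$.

|z - z0| = r describes a circle centered at z0 with radius r
Here z0 = 8 - i and r = 3
Locus: Circle centered at (8, -1) with radius 3


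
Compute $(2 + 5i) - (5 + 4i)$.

(2 - 5) + (5 - 4)i = -3 + i


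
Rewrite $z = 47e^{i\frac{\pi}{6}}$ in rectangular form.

a = r cos θ = 47 * sqrt(3)/2 = 47*sqrt(3)/2
b = r sin θ = 47 * 1/2 = 47/2
z = 47*sqrt(3)/2 + (47/2)i


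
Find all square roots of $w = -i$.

|w| = 1, arg(w) = 270°
Root modulus = 1^(1/2) = 1
Root arguments: θ_k = (270° + 360°k)/2 for k = 0, 1, ..., 1
Roots: -sqrt(2)/2 + (sqrt(2)/2)i, sqrt(2)/2 - (sqrt(2)/2)i


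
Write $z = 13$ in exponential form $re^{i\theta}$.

r = |z| = sqrt((13)^2 + (0)^2) = sqrt(169 + 0) = sqrt(169) = 13
b = 0 and a > 0, so z lies on the positive real axis: θ = 0
z = 13e^(i*0) = 13


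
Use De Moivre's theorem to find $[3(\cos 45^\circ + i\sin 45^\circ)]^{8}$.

By De Moivre: z^n = r^n(cos(nθ) + i sin(nθ))
= 3^8(cos(8*45°) + i sin(8*45°))
= 6561(cos 0° + i sin 0°)
= 6561


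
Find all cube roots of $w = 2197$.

|w| = 2197, arg(w) = 0°
Root modulus = 2197^(1/3) = 13
Root arguments: θ_k = (0° + 360°k)/3 for k = 0, 1, ..., 2
Roots: 13, -13/2 + (13*sqrt(3)/2)i, -13/2 - (13*sqrt(3)/2)i


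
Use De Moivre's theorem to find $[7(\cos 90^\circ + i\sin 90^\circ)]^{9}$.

By De Moivre: z^n = r^n(cos(nθ) + i sin(nθ))
= 7^9(cos(9*90°) + i sin(9*90°))
= 40353607(cos 90° + i sin 90°)
= 40353607i


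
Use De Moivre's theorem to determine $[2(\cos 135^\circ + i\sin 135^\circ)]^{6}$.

By De Moivre: z^n = r^n(cos(nθ) + i sin(nθ))
= 2^6(cos(6*135°) + i sin(6*135°))
= 64(cos 90° + i sin 90°)
= 64i


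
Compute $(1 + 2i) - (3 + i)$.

(1 - 3) + (2 - 1)i = -2 + i


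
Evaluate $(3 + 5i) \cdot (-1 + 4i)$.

(a1*a2 - b1*b2) + (a1*b2 + b1*a2)i
= (-3 - 20) + (12 + (-5))i
= -23 + 7i


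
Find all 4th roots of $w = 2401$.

|w| = 2401, arg(w) = 0°
Root modulus = 2401^(1/4) = 7
Root arguments: θ_k = (0° + 360°k)/4 for k = 0, 1, ..., 3
Roots: 7, 7i, -7, -7i


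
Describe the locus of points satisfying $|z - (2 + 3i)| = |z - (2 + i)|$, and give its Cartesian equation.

|z - z1| = |z - z2| means z is equidistant from z1 and z2,
i.e. the perpendicular bisector of the segment from (2, 3) to (2, 1) (midpoint (2, 2)).
With z = x + yi, square both sides:
(x - 2)^2 + (y - 3)^2 = (x - 2)^2 + (y - 1)^2
The x^2 and y^2 terms cancel: 0x + (-4)y = 5 - 13 = -8
Simplify: y = 2
Locus: Perpendicular bisector of the segment from (2, 3) to (2, 1): the line y = 2


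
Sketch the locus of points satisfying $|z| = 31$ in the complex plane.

|z| = 31 means sqrt(x^2 + y^2) = 31
This is a circle of radius 31 centered at the origin


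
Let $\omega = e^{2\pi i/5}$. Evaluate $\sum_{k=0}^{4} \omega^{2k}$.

Let ζ = ω^2 = e^(2πi·2/5). Since 5 ∤ 2, ζ ≠ 1.
Sum = Σ_{k=0}^{4} ζ^k = (ζ^5 - 1)/(ζ - 1) = (ω^{2·5} - 1)/(ζ - 1) = (1 - 1)/(ζ - 1) = 0


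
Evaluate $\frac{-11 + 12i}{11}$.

Divisor is real, so divide each part by 11:
= -1 + (12/11)i


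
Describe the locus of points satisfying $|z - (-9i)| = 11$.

|z - z0| = r describes a circle centered at z0 with radius r
Here z0 = -9i and r = 11
Locus: Circle centered at (0, -9) with radius 11


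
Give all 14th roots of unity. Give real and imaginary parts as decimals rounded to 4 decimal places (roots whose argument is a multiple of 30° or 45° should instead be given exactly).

ω_k = e^(2πik/14) = cos(2πk/14) + i sin(2πk/14) for k = 0, 1, ..., 13
Roots: 1, 0.9010 + 0.4339i, 0.6235 + 0.7818i, 0.2225 + 0.9749i, -0.2225 + 0.9749i, -0.6235 + 0.7818i, -0.9010 + 0.4339i, -1, -0.9010 - 0.4339i, -0.6235 - 0.7818i, -0.2225 - 0.9749i, 0.2225 - 0.9749i, 0.6235 - 0.7818i, 0.9010 - 0.4339i


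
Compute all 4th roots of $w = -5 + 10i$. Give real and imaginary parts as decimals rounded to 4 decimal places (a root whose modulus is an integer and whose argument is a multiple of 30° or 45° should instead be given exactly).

|w| = sqrt(125) ≈ 11.180340, arg(w) ≈ 116.565051°
Root modulus = sqrt(125)^(1/4) ≈ 1.828579
Root arguments: θ_k = (arg(w) + 360°k)/4 for k = 0, 1, ..., 3
Compute each root as (root modulus)(cos θ_k + i sin θ_k) using full-precision intermediates, then round to 4 decimal places.
Roots: 1.5971 + 0.8905i, -0.8905 + 1.5971i, -1.5971 - 0.8905i, 0.8905 - 1.5971i


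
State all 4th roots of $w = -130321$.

|w| = 130321, arg(w) = 180°
Root modulus = 130321^(1/4) = 19
Root arguments: θ_k = (180° + 360°k)/4 for k = 0, 1, ..., 3
Roots: 19*sqrt(2)/2 + (19*sqrt(2)/2)i, -19*sqrt(2)/2 + (19*sqrt(2)/2)i, -19*sqrt(2)/2 - (19*sqrt(2)/2)i, 19*sqrt(2)/2 - (19*sqrt(2)/2)i


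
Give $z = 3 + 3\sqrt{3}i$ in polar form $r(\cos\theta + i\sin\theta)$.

r = |z| = sqrt(a^2 + b^2) = sqrt((3)^2 + (3*sqrt(3))^2) = sqrt(9 + 27) = sqrt(36) = 6
θ = arctan(b/a) = arctan(5.1962/3) (quadrant-adjusted) = 60°
z = 6(cos 60° + i sin 60°)


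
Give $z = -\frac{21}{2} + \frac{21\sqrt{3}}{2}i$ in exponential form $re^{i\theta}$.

r = |z| = sqrt((-21/2)^2 + (21*sqrt(3)/2)^2) = sqrt(441/4 + 1323/4) = sqrt(441) = 21
θ = arctan(b/a) = arctan(18.1865/-10.5) (quadrant-adjusted) = 120° = 2π/3
z = 21e^(i*2π/3)


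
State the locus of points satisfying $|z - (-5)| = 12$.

|z - z0| = r describes a circle centered at z0 with radius r
Here z0 = -5 and r = 12
Locus: Circle centered at (-5, 0) with radius 12


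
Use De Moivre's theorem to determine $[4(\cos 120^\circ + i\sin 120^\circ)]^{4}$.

By De Moivre: z^n = r^n(cos(nθ) + i sin(nθ))
= 4^4(cos(4*120°) + i sin(4*120°))
= 256(cos 120° + i sin 120°)
= -128 + 128*sqrt(3)i


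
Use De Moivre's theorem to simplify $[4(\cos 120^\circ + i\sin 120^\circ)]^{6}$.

By De Moivre: z^n = r^n(cos(nθ) + i sin(nθ))
= 4^6(cos(6*120°) + i sin(6*120°))
= 4096(cos 0° + i sin 0°)
= 4096


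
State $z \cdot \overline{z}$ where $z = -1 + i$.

z * conjugate(z) = |z|^2 = a^2 + b^2
= (-1)^2 + 1^2 = 2


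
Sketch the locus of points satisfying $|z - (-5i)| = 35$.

|z - z0| = r describes a circle centered at z0 with radius r
Here z0 = -5i and r = 35
Locus: Circle centered at (0, -5) with radius 35


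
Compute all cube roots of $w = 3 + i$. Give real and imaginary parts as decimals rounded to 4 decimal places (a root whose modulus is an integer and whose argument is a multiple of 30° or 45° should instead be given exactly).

|w| = sqrt(10) ≈ 3.162278, arg(w) ≈ 18.434949°
Root modulus = sqrt(10)^(1/3) ≈ 1.467799
Root arguments: θ_k = (arg(w) + 360°k)/3 for k = 0, 1, ..., 2
Compute each root as (root modulus)(cos θ_k + i sin θ_k) using full-precision intermediates, then round to 4 decimal places.
Roots: 1.4594 + 0.1571i, -0.8658 + 1.1853i, -0.5936 - 1.3424i


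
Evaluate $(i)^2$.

(a + bi)^2 = a^2 - b^2 + 2abi
= 0^2 - 1^2 + 2*0*1i
= -1


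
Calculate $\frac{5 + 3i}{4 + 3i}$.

Multiply numerator and denominator by conjugate (4 - 3i):
= (5 + 3i)(4 - 3i) / (4^2 + 3^2)
= (29 - 3i) / 25
= 29/25 - (3/25)i


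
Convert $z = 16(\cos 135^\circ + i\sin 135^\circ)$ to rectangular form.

a = r cos θ = 16 * -sqrt(2)/2 = -8*sqrt(2)
b = r sin θ = 16 * sqrt(2)/2 = 8*sqrt(2)
z = -8*sqrt(2) + 8*sqrt(2)i


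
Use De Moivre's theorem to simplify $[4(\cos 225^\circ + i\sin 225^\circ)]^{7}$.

By De Moivre: z^n = r^n(cos(nθ) + i sin(nθ))
= 4^7(cos(7*225°) + i sin(7*225°))
= 16384(cos 135° + i sin 135°)
= -8192*sqrt(2) + 8192*sqrt(2)i


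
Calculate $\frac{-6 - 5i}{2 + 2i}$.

Multiply numerator and denominator by conjugate (2 - 2i):
= (-6 - 5i)(2 - 2i) / (2^2 + 2^2)
= (-22 + 2i) / 8
Divide through by 2: (-11 + i) / 4
= -11/4 + (1/4)i


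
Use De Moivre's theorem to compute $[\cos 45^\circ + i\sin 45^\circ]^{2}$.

By De Moivre: z^n = r^n(cos(nθ) + i sin(nθ))
= 1^2(cos(2*45°) + i sin(2*45°))
= 1(cos 90° + i sin 90°)
= i


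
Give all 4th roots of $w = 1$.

|w| = 1, arg(w) = 0°
Root modulus = 1^(1/4) = 1
Root arguments: θ_k = (0° + 360°k)/4 for k = 0, 1, ..., 3
Roots: 1, i, -1, -i


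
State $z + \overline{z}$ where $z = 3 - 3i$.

z + conjugate(z) = (a + bi) + (a - bi) = 2a
= 2 * 3 = 6


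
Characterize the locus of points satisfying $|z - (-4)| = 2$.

|z - z0| = r describes a circle centered at z0 with radius r
Here z0 = -4 and r = 2
Locus: Circle centered at (-4, 0) with radius 2


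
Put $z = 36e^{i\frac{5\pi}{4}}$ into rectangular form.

a = r cos θ = 36 * -sqrt(2)/2 = -18*sqrt(2)
b = r sin θ = 36 * -sqrt(2)/2 = -18*sqrt(2)
z = -18*sqrt(2) - 18*sqrt(2)i


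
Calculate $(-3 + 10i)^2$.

(a + bi)^2 = a^2 - b^2 + 2abi
= (-3)^2 - 10^2 + 2*(-3)*10i
= -91 - 60i


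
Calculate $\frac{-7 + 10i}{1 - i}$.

Multiply numerator and denominator by conjugate (1 + i):
= (-7 + 10i)(1 + i) / (1^2 + (-1)^2)
= (-17 + 3i) / 2
= -17/2 + (3/2)i


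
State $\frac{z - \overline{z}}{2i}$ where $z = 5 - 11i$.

z - conjugate(z) = 2bi
(z - conjugate(z))/(2i) = 2bi/(2i) = b = -11


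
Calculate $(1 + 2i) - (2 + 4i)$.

(1 - 2) + (2 - 4)i = -1 - 2i


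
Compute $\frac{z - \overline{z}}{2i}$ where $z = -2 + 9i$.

z - conjugate(z) = 2bi
(z - conjugate(z))/(2i) = 2bi/(2i) = b = 9


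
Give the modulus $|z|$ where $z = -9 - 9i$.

|z| = sqrt(a^2 + b^2) = sqrt((-9)^2 + (-9)^2) = sqrt(162) = sqrt(162)


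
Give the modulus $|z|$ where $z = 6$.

|z| = sqrt(a^2 + b^2) = sqrt(6^2 + 0^2) = sqrt(36) = 6


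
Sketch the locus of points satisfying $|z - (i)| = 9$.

|z - z0| = r describes a circle centered at z0 with radius r
Here z0 = i and r = 9
Locus: Circle centered at (0, 1) with radius 9


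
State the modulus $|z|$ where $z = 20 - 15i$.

|z| = sqrt(a^2 + b^2) = sqrt(20^2 + (-15)^2) = sqrt(625) = 25


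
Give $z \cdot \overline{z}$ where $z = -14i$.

z * conjugate(z) = |z|^2 = a^2 + b^2
= 0^2 + (-14)^2 = 196


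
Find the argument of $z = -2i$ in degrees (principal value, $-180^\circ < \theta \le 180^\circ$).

a = 0 and b < 0, so z lies on the negative imaginary axis: θ = -90°


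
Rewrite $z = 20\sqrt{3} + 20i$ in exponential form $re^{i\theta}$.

r = |z| = sqrt((20*sqrt(3))^2 + (20)^2) = sqrt(1200 + 400) = sqrt(1600) = 40
θ = arctan(b/a) = arctan(20/34.641) (quadrant-adjusted) = 30° = π/6
z = 40e^(i*π/6)


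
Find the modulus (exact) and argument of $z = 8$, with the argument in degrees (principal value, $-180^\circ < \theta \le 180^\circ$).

|z| = sqrt(8^2 + 0^2) = 8
b = 0 and a > 0, so z lies on the positive real axis: arg(z) = 0°


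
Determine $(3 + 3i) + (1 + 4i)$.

(3 + 1) + (3 + 4)i = 4 + 7i


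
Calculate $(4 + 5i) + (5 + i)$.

(4 + 5) + (5 + 1)i = 9 + 6i


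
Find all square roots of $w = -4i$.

|w| = 4, arg(w) = 270°
Root modulus = 4^(1/2) = 2
Root arguments: θ_k = (270° + 360°k)/2 for k = 0, 1, ..., 1
Roots: -sqrt(2) + sqrt(2)i, sqrt(2) - sqrt(2)i


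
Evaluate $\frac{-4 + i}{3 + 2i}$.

Multiply numerator and denominator by conjugate (3 - 2i):
= (-4 + i)(3 - 2i) / (3^2 + 2^2)
= (-10 + 11i) / 13
= -10/13 + (11/13)i


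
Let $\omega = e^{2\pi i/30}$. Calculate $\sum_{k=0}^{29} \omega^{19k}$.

Let ζ = ω^19 = e^(2πi·19/30). Since 30 ∤ 19, ζ ≠ 1.
Sum = Σ_{k=0}^{29} ζ^k = (ζ^30 - 1)/(ζ - 1) = (ω^{19·30} - 1)/(ζ - 1) = (1 - 1)/(ζ - 1) = 0


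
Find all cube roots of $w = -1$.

|w| = 1, arg(w) = 180°
Root modulus = 1^(1/3) = 1
Root arguments: θ_k = (180° + 360°k)/3 for k = 0, 1, ..., 2
Roots: 1/2 + (sqrt(3)/2)i, -1, 1/2 - (sqrt(3)/2)i


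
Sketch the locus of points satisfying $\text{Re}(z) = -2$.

Re(z) = x where z = x + yi; the equation x = -2 is satisfied by all points with that x-coordinate
Locus: Vertical line x = -2


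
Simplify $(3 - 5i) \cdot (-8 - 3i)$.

(a1*a2 - b1*b2) + (a1*b2 + b1*a2)i
= (-24 - 15) + (-9 + 40)i
= -39 + 31i


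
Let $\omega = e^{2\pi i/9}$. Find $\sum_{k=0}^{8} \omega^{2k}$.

Let ζ = ω^2 = e^(2πi·2/9). Since 9 ∤ 2, ζ ≠ 1.
Sum = Σ_{k=0}^{8} ζ^k = (ζ^9 - 1)/(ζ - 1) = (ω^{2·9} - 1)/(ζ - 1) = (1 - 1)/(ζ - 1) = 0


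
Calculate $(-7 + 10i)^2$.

(a + bi)^2 = a^2 - b^2 + 2abi
= (-7)^2 - 10^2 + 2*(-7)*10i
= -51 - 140i


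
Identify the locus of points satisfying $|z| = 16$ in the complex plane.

|z| = 16 means sqrt(x^2 + y^2) = 16
This is a circle of radius 16 centered at the origin


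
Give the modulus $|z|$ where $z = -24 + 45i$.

|z| = sqrt(a^2 + b^2) = sqrt((-24)^2 + 45^2) = sqrt(2601) = 51


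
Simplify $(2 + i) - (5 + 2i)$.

(2 - 5) + (1 - 2)i = -3 - i


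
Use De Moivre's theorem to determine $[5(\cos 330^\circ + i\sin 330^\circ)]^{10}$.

By De Moivre: z^n = r^n(cos(nθ) + i sin(nθ))
= 5^10(cos(10*330°) + i sin(10*330°))
= 9765625(cos 60° + i sin 60°)
= 9765625/2 + (9765625*sqrt(3)/2)i


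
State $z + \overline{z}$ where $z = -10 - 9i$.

z + conjugate(z) = (a + bi) + (a - bi) = 2a
= 2 * (-10) = -20


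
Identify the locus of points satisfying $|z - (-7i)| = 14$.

|z - z0| = r describes a circle centered at z0 with radius r
Here z0 = -7i and r = 14
Locus: Circle centered at (0, -7) with radius 14


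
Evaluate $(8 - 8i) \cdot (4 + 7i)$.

(a1*a2 - b1*b2) + (a1*b2 + b1*a2)i
= (32 - (-56)) + (56 + (-32))i
= 88 + 24i


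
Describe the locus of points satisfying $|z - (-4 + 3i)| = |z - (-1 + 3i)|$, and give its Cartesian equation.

|z - z1| = |z - z2| means z is equidistant from z1 and z2,
i.e. the perpendicular bisector of the segment from (-4, 3) to (-1, 3) (midpoint (-5/2, 3)).
With z = x + yi, square both sides:
(x - (-4))^2 + (y - 3)^2 = (x - (-1))^2 + (y - 3)^2
The x^2 and y^2 terms cancel: 6x + 0y = 10 - 25 = -15
Simplify: x = -5/2
Locus: Perpendicular bisector of the segment from (-4, 3) to (-1, 3): the line x = -5/2


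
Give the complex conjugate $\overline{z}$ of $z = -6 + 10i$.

If z = a + bi, then conjugate(z) = a - bi
conjugate(-6 + 10i) = -6 - 10i


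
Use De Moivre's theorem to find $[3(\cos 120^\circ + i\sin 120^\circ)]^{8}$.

By De Moivre: z^n = r^n(cos(nθ) + i sin(nθ))
= 3^8(cos(8*120°) + i sin(8*120°))
= 6561(cos 240° + i sin 240°)
= -6561/2 - (6561*sqrt(3)/2)i


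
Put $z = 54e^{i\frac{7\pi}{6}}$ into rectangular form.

a = r cos θ = 54 * -sqrt(3)/2 = -27*sqrt(3)
b = r sin θ = 54 * -1/2 = -27
z = -27*sqrt(3) - 27i


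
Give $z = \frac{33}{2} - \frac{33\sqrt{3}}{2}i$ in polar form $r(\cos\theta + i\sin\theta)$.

r = |z| = sqrt(a^2 + b^2) = sqrt((33/2)^2 + (-33*sqrt(3)/2)^2) = sqrt(1089/4 + 3267/4) = sqrt(1089) = 33
θ = arctan(b/a) = arctan(-28.5788/16.5) (quadrant-adjusted) = 300°
z = 33(cos 300° + i sin 300°)


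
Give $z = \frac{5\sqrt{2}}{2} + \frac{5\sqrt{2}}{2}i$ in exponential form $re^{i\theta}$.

r = |z| = sqrt((5*sqrt(2)/2)^2 + (5*sqrt(2)/2)^2) = sqrt(25/2 + 25/2) = sqrt(25) = 5
θ = arctan(b/a) = arctan(3.5355/3.5355) (quadrant-adjusted) = 45° = π/4
z = 5e^(i*π/4)


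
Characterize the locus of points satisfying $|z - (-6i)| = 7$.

|z - z0| = r describes a circle centered at z0 with radius r
Here z0 = -6i and r = 7
Locus: Circle centered at (0, -6) with radius 7


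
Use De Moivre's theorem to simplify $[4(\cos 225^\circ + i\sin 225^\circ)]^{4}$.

By De Moivre: z^n = r^n(cos(nθ) + i sin(nθ))
= 4^4(cos(4*225°) + i sin(4*225°))
= 256(cos 180° + i sin 180°)
= -256


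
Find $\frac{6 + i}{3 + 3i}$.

Multiply numerator and denominator by conjugate (3 - 3i):
= (6 + i)(3 - 3i) / (3^2 + 3^2)
= (21 - 15i) / 18
Divide through by 3: (7 - 5i) / 6
= 7/6 - (5/6)i


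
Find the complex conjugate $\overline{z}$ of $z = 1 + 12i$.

If z = a + bi, then conjugate(z) = a - bi
conjugate(1 + 12i) = 1 - 12i


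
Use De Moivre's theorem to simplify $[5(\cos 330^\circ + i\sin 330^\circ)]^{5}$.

By De Moivre: z^n = r^n(cos(nθ) + i sin(nθ))
= 5^5(cos(5*330°) + i sin(5*330°))
= 3125(cos 210° + i sin 210°)
= -3125*sqrt(3)/2 - (3125/2)i


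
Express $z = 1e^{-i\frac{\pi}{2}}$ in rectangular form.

a = r cos θ = 1 * 0 = 0
b = r sin θ = 1 * -1 = -1
z = -i


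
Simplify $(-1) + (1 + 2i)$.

(-1 + 1) + (0 + 2)i = 2i


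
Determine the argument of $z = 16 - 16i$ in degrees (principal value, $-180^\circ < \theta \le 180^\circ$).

θ = arctan(b/a) = arctan(-16/16) (quadrant-adjusted) = -45°


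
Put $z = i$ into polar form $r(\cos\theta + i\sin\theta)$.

r = |z| = sqrt(a^2 + b^2) = sqrt((0)^2 + (1)^2) = sqrt(0 + 1) = sqrt(1) = 1
a = 0 and b > 0, so z lies on the positive imaginary axis: θ = 90°
z = 1(cos 90° + i sin 90°)


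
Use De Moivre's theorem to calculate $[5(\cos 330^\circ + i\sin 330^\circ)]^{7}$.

By De Moivre: z^n = r^n(cos(nθ) + i sin(nθ))
= 5^7(cos(7*330°) + i sin(7*330°))
= 78125(cos 150° + i sin 150°)
= -78125*sqrt(3)/2 + (78125/2)i


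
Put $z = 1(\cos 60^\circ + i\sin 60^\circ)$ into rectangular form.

a = r cos θ = 1 * 1/2 = 1/2
b = r sin θ = 1 * sqrt(3)/2 = sqrt(3)/2
z = 1/2 + (sqrt(3)/2)i


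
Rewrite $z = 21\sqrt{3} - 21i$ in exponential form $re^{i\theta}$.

r = |z| = sqrt((21*sqrt(3))^2 + (-21)^2) = sqrt(1323 + 441) = sqrt(1764) = 42
θ = arctan(b/a) = arctan(-21/36.3731) (quadrant-adjusted) = -30° = -π/6
z = 42e^(-i*π/6)


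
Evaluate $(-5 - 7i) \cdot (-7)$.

(a1*a2 - b1*b2) + (a1*b2 + b1*a2)i
= (35 - 0) + (0 + 49)i
= 35 + 49i


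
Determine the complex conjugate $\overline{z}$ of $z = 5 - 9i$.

If z = a + bi, then conjugate(z) = a - bi
conjugate(5 - 9i) = 5 + 9i


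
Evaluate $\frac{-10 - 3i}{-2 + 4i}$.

Multiply numerator and denominator by conjugate (-2 - 4i):
= (-10 - 3i)(-2 - 4i) / ((-2)^2 + 4^2)
= (8 + 46i) / 20
Divide through by 2: (4 + 23i) / 10
= 2/5 + (23/10)i


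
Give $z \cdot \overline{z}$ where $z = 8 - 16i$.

z * conjugate(z) = |z|^2 = a^2 + b^2
= 8^2 + (-16)^2 = 320


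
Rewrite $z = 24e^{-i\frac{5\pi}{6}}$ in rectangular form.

a = r cos θ = 24 * -sqrt(3)/2 = -12*sqrt(3)
b = r sin θ = 24 * -1/2 = -12
z = -12*sqrt(3) - 12i


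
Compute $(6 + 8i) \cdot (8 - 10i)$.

(a1*a2 - b1*b2) + (a1*b2 + b1*a2)i
= (48 - (-80)) + (-60 + 64)i
= 128 + 4i


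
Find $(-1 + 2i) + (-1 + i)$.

(-1 + (-1)) + (2 + 1)i = -2 + 3i


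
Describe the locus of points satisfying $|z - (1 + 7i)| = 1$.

|z - z0| = r describes a circle centered at z0 with radius r
Here z0 = 1 + 7i and r = 1
Locus: Circle centered at (1, 7) with radius 1


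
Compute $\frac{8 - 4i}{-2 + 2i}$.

Multiply numerator and denominator by conjugate (-2 - 2i):
= (8 - 4i)(-2 - 2i) / ((-2)^2 + 2^2)
= (-24 - 8i) / 8
= -3 - i


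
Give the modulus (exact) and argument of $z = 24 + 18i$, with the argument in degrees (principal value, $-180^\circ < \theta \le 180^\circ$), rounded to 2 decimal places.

|z| = sqrt(24^2 + 18^2) = 30
arg(z) = arctan(b/a) = arctan(18/24) (quadrant-adjusted) = 36.87°


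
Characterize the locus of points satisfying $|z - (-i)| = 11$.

|z - z0| = r describes a circle centered at z0 with radius r
Here z0 = -i and r = 11
Locus: Circle centered at (0, -1) with radius 11


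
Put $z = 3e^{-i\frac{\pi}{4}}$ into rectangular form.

a = r cos θ = 3 * sqrt(2)/2 = 3*sqrt(2)/2
b = r sin θ = 3 * -sqrt(2)/2 = -3*sqrt(2)/2
z = 3*sqrt(2)/2 - (3*sqrt(2)/2)i


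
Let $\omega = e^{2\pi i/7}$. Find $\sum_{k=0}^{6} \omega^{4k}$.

Let ζ = ω^4 = e^(2πi·4/7). Since 7 ∤ 4, ζ ≠ 1.
Sum = Σ_{k=0}^{6} ζ^k = (ζ^7 - 1)/(ζ - 1) = (ω^{4·7} - 1)/(ζ - 1) = (1 - 1)/(ζ - 1) = 0


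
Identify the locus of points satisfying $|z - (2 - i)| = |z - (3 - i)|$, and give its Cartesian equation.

|z - z1| = |z - z2| means z is equidistant from z1 and z2,
i.e. the perpendicular bisector of the segment from (2, -1) to (3, -1) (midpoint (5/2, -1)).
With z = x + yi, square both sides:
(x - 2)^2 + (y - (-1))^2 = (x - 3)^2 + (y - (-1))^2
The x^2 and y^2 terms cancel: 2x + 0y = 10 - 5 = 5
Simplify: x = 5/2
Locus: Perpendicular bisector of the segment from (2, -1) to (3, -1): the line x = 5/2


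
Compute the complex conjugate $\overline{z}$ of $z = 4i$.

If z = a + bi, then conjugate(z) = a - bi
conjugate(4i) = -4i


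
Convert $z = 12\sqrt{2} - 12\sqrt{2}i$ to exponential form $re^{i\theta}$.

r = |z| = sqrt((12*sqrt(2))^2 + (-12*sqrt(2))^2) = sqrt(288 + 288) = sqrt(576) = 24
θ = arctan(b/a) = arctan(-16.9706/16.9706) (quadrant-adjusted) = -45° = -π/4
z = 24e^(-i*π/4)
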